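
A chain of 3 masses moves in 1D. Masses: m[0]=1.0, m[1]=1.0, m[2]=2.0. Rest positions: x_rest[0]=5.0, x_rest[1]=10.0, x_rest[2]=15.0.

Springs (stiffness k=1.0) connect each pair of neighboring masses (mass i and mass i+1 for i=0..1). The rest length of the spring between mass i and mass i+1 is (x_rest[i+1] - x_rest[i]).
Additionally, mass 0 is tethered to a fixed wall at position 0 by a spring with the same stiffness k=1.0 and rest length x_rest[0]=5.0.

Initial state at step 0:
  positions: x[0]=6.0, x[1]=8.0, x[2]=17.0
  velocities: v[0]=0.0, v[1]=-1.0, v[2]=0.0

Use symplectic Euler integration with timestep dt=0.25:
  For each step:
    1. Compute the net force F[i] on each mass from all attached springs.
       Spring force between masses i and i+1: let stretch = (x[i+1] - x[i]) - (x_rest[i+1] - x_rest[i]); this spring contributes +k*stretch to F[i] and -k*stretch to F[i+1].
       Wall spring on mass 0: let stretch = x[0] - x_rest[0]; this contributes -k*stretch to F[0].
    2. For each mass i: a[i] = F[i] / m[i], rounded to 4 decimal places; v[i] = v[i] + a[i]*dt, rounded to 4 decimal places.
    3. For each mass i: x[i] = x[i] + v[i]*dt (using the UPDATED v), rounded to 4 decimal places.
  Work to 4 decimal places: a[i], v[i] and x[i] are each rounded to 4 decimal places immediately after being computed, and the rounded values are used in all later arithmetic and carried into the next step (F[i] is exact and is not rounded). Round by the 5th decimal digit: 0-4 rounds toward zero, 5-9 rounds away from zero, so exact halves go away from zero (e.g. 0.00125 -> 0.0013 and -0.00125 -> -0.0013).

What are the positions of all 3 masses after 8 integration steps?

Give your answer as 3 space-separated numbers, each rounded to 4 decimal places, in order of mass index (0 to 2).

Answer: 4.1753 12.3892 14.6438

Derivation:
Step 0: x=[6.0000 8.0000 17.0000] v=[0.0000 -1.0000 0.0000]
Step 1: x=[5.7500 8.1875 16.8750] v=[-1.0000 0.7500 -0.5000]
Step 2: x=[5.2930 8.7656 16.6348] v=[-1.8281 2.3125 -0.9610]
Step 3: x=[4.7222 9.6185 16.3049] v=[-2.2832 3.4117 -1.3197]
Step 4: x=[4.1623 10.5833 15.9223] v=[-2.2397 3.8592 -1.5305]
Step 5: x=[3.7436 11.4805 15.5291] v=[-1.6750 3.5887 -1.5729]
Step 6: x=[3.5744 12.1472 15.1656] v=[-0.6767 2.6666 -1.4540]
Step 7: x=[3.7176 12.4667 14.8640] v=[0.5729 1.2780 -1.2063]
Step 8: x=[4.1753 12.3892 14.6438] v=[1.8308 -0.3100 -0.8810]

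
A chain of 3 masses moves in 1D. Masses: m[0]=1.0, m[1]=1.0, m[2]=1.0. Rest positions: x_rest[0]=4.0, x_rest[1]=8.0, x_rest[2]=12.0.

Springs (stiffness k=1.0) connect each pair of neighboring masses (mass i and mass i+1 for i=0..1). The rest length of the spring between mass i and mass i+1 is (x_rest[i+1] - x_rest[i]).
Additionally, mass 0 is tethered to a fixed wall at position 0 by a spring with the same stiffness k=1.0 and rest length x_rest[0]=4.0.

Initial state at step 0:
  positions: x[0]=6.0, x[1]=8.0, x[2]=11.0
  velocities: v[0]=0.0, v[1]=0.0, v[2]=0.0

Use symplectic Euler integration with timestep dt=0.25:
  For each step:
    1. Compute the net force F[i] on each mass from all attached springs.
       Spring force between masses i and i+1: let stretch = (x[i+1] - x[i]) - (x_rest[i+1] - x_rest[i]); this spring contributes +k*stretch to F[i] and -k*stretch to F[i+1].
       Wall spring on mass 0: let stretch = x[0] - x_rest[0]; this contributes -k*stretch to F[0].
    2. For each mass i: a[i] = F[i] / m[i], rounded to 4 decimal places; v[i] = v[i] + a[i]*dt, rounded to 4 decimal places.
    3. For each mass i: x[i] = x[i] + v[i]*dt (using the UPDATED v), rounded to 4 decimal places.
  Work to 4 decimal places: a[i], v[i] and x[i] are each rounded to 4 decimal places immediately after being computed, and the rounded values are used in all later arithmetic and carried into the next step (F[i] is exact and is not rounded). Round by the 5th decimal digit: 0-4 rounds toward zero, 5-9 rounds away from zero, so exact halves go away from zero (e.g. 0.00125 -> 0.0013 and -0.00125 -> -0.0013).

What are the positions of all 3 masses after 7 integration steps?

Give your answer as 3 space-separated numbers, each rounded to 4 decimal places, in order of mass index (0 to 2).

Step 0: x=[6.0000 8.0000 11.0000] v=[0.0000 0.0000 0.0000]
Step 1: x=[5.7500 8.0625 11.0625] v=[-1.0000 0.2500 0.2500]
Step 2: x=[5.2852 8.1680 11.1875] v=[-1.8594 0.4219 0.5000]
Step 3: x=[4.6702 8.2820 11.3738] v=[-2.4600 0.4561 0.7451]
Step 4: x=[3.9891 8.3635 11.6169] v=[-2.7246 0.3261 0.9722]
Step 5: x=[3.3320 8.3750 11.9066] v=[-2.6283 0.0459 1.1589]
Step 6: x=[2.7819 8.2920 12.2256] v=[-2.2006 -0.3320 1.2760]
Step 7: x=[2.4023 8.1105 12.5488] v=[-1.5186 -0.7261 1.2926]

Answer: 2.4023 8.1105 12.5488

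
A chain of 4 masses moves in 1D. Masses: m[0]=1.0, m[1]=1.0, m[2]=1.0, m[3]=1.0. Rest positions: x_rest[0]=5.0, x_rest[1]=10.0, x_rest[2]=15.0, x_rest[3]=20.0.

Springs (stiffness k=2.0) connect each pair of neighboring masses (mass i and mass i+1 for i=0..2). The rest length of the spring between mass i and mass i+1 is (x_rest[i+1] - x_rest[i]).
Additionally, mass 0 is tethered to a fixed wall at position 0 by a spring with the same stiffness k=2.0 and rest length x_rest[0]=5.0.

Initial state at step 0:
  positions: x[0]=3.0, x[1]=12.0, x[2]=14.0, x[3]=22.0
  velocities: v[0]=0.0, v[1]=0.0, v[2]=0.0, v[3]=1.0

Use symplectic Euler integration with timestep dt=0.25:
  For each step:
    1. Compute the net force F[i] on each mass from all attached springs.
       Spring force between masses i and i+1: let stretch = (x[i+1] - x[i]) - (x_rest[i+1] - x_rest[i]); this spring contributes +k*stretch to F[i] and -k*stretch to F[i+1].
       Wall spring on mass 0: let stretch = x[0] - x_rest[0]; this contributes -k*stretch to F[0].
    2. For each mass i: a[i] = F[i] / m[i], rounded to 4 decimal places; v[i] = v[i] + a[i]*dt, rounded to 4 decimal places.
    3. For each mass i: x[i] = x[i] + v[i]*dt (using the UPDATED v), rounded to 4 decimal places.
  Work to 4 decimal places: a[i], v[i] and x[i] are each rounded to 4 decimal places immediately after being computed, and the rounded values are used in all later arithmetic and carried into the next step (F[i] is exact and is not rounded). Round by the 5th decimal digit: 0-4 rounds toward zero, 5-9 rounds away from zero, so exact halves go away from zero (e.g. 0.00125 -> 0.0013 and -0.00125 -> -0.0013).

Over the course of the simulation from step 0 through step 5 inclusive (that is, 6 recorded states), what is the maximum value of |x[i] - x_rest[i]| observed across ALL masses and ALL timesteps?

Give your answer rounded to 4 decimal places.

Step 0: x=[3.0000 12.0000 14.0000 22.0000] v=[0.0000 0.0000 0.0000 1.0000]
Step 1: x=[3.7500 11.1250 14.7500 21.8750] v=[3.0000 -3.5000 3.0000 -0.5000]
Step 2: x=[4.9531 9.7813 15.9375 21.4844] v=[4.8125 -5.3750 4.7500 -1.5625]
Step 3: x=[6.1406 8.6036 17.0489 21.0254] v=[4.7501 -4.7110 4.4454 -1.8360]
Step 4: x=[6.8684 8.1736 17.6017 20.6943] v=[2.9113 -1.7199 2.2110 -1.3243]
Step 5: x=[6.9008 8.7590 17.3625 20.6017] v=[0.1297 2.3416 -0.9568 -0.3706]
Max displacement = 2.6017

Answer: 2.6017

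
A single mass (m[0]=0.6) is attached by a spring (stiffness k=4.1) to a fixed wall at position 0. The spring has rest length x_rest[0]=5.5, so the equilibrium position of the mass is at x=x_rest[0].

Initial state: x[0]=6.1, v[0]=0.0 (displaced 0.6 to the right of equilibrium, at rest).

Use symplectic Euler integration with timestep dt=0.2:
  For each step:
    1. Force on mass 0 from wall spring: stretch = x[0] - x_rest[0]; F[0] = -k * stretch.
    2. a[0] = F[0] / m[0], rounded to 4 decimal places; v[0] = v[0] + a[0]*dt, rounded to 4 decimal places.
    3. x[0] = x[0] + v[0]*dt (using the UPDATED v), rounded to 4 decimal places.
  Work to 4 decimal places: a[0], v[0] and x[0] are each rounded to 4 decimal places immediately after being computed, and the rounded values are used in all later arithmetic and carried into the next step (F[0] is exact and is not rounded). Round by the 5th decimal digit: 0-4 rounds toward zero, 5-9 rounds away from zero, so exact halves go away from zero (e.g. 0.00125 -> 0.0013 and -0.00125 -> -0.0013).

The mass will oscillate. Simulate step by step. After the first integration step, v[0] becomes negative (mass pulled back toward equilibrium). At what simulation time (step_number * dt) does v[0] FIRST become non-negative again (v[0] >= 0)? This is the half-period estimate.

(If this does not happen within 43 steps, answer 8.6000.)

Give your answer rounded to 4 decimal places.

Answer: 1.2000

Derivation:
Step 0: x=[6.1000] v=[0.0000]
Step 1: x=[5.9360] v=[-0.8200]
Step 2: x=[5.6528] v=[-1.4159]
Step 3: x=[5.3279] v=[-1.6247]
Step 4: x=[5.0500] v=[-1.3895]
Step 5: x=[4.8951] v=[-0.7745]
Step 6: x=[4.9055] v=[0.0522]
First v>=0 after going negative at step 6, time=1.2000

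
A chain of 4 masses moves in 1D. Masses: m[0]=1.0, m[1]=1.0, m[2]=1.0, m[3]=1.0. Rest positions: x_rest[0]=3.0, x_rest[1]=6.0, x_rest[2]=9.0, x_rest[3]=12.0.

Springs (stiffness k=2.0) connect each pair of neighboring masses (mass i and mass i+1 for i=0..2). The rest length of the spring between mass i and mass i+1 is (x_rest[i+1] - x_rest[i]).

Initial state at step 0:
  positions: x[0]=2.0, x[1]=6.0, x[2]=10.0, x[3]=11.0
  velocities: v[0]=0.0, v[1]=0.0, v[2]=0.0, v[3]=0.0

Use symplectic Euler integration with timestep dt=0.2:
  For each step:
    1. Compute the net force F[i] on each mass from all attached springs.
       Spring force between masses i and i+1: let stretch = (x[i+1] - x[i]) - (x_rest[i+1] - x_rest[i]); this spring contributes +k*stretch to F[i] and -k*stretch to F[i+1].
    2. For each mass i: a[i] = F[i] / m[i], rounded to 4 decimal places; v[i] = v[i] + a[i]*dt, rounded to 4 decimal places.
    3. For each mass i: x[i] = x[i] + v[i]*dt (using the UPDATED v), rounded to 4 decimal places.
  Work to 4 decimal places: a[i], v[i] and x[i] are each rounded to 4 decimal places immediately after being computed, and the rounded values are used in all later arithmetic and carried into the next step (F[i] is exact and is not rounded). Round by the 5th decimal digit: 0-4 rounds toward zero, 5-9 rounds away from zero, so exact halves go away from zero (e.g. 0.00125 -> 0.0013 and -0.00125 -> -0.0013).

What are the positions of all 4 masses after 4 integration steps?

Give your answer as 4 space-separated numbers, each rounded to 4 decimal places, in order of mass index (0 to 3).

Step 0: x=[2.0000 6.0000 10.0000 11.0000] v=[0.0000 0.0000 0.0000 0.0000]
Step 1: x=[2.0800 6.0000 9.7600 11.1600] v=[0.4000 0.0000 -1.2000 0.8000]
Step 2: x=[2.2336 5.9872 9.3312 11.4480] v=[0.7680 -0.0640 -2.1440 1.4400]
Step 3: x=[2.4475 5.9416 8.8042 11.8067] v=[1.0694 -0.2278 -2.6349 1.7933]
Step 4: x=[2.7009 5.8455 8.2884 12.1652] v=[1.2670 -0.4804 -2.5789 1.7923]

Answer: 2.7009 5.8455 8.2884 12.1652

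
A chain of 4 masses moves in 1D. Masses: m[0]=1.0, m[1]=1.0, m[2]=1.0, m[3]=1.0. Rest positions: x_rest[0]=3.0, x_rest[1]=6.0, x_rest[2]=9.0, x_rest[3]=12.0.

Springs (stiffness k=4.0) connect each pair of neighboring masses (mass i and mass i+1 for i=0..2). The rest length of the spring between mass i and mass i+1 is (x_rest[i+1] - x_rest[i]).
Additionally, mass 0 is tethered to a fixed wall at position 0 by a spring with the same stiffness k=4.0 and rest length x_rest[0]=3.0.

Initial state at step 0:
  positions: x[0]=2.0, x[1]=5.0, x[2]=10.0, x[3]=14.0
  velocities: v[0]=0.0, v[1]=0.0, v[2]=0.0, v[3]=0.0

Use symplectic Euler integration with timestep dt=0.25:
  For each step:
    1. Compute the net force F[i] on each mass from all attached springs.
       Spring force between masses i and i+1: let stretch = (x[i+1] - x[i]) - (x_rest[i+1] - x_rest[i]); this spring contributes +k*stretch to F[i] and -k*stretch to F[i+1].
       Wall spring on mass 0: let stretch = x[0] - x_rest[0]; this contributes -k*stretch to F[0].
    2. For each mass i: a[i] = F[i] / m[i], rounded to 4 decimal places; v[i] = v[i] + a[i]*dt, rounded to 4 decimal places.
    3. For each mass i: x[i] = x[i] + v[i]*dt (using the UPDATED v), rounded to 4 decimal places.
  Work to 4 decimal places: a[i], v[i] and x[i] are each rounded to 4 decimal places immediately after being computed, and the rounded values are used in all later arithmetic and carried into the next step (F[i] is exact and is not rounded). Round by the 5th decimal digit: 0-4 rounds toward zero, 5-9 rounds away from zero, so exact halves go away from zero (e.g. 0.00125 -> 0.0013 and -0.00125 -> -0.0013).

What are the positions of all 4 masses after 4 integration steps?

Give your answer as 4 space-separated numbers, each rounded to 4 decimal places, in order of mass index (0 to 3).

Answer: 4.1367 7.3125 9.3516 11.7774

Derivation:
Step 0: x=[2.0000 5.0000 10.0000 14.0000] v=[0.0000 0.0000 0.0000 0.0000]
Step 1: x=[2.2500 5.5000 9.7500 13.7500] v=[1.0000 2.0000 -1.0000 -1.0000]
Step 2: x=[2.7500 6.2500 9.4375 13.2500] v=[2.0000 3.0000 -1.2500 -2.0000]
Step 3: x=[3.4375 6.9219 9.2813 12.5469] v=[2.7500 2.6875 -0.6250 -2.8125]
Step 4: x=[4.1367 7.3125 9.3516 11.7774] v=[2.7969 1.5625 0.2812 -3.0781]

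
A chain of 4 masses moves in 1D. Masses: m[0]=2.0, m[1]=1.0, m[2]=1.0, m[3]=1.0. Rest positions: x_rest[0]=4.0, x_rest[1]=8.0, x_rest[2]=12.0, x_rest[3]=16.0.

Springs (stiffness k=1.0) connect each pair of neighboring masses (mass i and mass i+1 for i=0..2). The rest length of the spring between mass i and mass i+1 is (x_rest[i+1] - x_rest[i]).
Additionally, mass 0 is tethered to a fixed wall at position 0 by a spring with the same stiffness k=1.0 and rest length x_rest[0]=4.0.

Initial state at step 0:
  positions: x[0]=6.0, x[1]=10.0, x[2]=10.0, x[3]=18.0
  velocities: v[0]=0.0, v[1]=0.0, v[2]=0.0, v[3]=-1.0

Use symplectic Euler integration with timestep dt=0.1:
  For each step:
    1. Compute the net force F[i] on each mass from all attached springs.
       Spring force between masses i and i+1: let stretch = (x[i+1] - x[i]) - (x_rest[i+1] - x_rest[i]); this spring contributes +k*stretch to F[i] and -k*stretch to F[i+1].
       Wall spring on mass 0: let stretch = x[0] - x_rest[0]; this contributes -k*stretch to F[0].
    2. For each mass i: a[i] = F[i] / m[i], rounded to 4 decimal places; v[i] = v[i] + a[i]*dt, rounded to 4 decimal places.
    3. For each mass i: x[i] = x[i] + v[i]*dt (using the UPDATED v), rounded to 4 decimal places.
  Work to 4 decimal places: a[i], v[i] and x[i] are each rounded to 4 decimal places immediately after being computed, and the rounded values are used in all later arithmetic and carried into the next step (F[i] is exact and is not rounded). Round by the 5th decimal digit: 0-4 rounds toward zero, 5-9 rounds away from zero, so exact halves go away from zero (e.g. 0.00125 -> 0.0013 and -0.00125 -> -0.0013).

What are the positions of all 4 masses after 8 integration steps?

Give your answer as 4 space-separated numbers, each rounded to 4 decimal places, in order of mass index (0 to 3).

Step 0: x=[6.0000 10.0000 10.0000 18.0000] v=[0.0000 0.0000 0.0000 -1.0000]
Step 1: x=[5.9900 9.9600 10.0800 17.8600] v=[-0.1000 -0.4000 0.8000 -1.4000]
Step 2: x=[5.9699 9.8815 10.2366 17.6822] v=[-0.2010 -0.7850 1.5660 -1.7780]
Step 3: x=[5.9395 9.7674 10.4641 17.4699] v=[-0.3039 -1.1407 2.2751 -2.1226]
Step 4: x=[5.8986 9.6220 10.7547 17.2276] v=[-0.4095 -1.4538 2.9060 -2.4232]
Step 5: x=[5.8468 9.4507 11.0987 16.9606] v=[-0.5183 -1.7129 3.4400 -2.6705]
Step 6: x=[5.7838 9.2599 11.4848 16.6749] v=[-0.6305 -1.9085 3.8614 -2.8567]
Step 7: x=[5.7092 9.0565 11.9006 16.3773] v=[-0.7459 -2.0336 4.1579 -2.9757]
Step 8: x=[5.6228 8.8481 12.3327 16.0750] v=[-0.8640 -2.0839 4.3212 -3.0234]

Answer: 5.6228 8.8481 12.3327 16.0750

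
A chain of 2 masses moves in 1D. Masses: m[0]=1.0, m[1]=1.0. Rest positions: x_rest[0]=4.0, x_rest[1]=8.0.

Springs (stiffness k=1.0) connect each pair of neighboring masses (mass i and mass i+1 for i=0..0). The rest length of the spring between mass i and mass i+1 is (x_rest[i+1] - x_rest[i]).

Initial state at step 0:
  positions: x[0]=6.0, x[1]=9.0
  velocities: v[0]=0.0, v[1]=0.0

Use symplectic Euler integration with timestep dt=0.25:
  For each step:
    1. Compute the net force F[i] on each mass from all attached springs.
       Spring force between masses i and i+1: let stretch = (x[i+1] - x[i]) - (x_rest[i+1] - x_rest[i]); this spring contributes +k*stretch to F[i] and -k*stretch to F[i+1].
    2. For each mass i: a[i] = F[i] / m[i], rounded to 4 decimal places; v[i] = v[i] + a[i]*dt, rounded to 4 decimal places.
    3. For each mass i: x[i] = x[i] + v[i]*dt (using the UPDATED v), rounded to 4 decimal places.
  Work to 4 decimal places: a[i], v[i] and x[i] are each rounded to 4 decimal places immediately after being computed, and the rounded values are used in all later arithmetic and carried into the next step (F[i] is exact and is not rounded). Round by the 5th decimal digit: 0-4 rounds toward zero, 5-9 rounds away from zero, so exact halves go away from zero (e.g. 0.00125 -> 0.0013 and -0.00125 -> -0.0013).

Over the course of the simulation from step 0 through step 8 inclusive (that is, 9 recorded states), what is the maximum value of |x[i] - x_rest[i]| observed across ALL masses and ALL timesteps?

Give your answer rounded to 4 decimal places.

Answer: 2.0044

Derivation:
Step 0: x=[6.0000 9.0000] v=[0.0000 0.0000]
Step 1: x=[5.9375 9.0625] v=[-0.2500 0.2500]
Step 2: x=[5.8203 9.1797] v=[-0.4688 0.4688]
Step 3: x=[5.6631 9.3370] v=[-0.6290 0.6290]
Step 4: x=[5.4855 9.5146] v=[-0.7105 0.7105]
Step 5: x=[5.3097 9.6904] v=[-0.7032 0.7032]
Step 6: x=[5.1577 9.8424] v=[-0.6080 0.6080]
Step 7: x=[5.0485 9.9516] v=[-0.4368 0.4368]
Step 8: x=[4.9958 10.0044] v=[-0.2110 0.2110]
Max displacement = 2.0044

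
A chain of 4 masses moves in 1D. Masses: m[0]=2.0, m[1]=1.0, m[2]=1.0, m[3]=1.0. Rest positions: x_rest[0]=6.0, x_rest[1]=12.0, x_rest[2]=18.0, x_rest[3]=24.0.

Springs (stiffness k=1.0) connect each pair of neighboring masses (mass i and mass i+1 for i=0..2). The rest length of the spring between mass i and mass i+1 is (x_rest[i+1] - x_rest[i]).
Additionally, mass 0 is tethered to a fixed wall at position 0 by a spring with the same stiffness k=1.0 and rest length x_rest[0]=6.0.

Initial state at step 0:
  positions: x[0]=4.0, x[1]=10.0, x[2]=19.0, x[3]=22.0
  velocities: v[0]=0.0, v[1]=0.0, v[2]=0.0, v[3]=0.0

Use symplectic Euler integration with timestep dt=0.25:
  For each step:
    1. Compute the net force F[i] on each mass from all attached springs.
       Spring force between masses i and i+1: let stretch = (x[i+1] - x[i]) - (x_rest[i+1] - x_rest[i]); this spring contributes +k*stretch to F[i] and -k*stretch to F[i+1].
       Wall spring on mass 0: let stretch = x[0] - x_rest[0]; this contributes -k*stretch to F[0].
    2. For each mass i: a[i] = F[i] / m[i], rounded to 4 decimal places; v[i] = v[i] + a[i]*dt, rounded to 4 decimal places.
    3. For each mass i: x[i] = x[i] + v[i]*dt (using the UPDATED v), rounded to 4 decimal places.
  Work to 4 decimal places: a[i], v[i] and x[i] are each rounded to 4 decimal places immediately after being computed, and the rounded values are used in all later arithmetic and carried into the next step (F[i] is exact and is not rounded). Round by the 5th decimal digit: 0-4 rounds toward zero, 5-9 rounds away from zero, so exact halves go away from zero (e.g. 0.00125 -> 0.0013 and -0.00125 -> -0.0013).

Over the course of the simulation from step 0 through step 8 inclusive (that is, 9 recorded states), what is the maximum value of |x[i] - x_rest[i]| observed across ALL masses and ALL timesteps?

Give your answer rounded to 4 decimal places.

Step 0: x=[4.0000 10.0000 19.0000 22.0000] v=[0.0000 0.0000 0.0000 0.0000]
Step 1: x=[4.0625 10.1875 18.6250 22.1875] v=[0.2500 0.7500 -1.5000 0.7500]
Step 2: x=[4.1895 10.5195 17.9453 22.5274] v=[0.5078 1.3281 -2.7188 1.3594]
Step 3: x=[4.3834 10.9200 17.0879 22.9559] v=[0.7754 1.6021 -3.4297 1.7139]
Step 4: x=[4.6446 11.2975 16.2117 23.3926] v=[1.0446 1.5099 -3.5047 1.7469]
Step 5: x=[4.9685 11.5663 15.4772 23.7555] v=[1.2957 1.0752 -2.9380 1.4517]
Step 6: x=[5.3434 11.6672 15.0157 23.9760] v=[1.4994 0.4035 -1.8462 0.8821]
Step 7: x=[5.7489 11.5821 14.9049 24.0115] v=[1.6220 -0.3403 -0.4433 0.1420]
Step 8: x=[6.1571 11.3401 15.1556 23.8528] v=[1.6326 -0.9679 1.0027 -0.6347]
Max displacement = 3.0951

Answer: 3.0951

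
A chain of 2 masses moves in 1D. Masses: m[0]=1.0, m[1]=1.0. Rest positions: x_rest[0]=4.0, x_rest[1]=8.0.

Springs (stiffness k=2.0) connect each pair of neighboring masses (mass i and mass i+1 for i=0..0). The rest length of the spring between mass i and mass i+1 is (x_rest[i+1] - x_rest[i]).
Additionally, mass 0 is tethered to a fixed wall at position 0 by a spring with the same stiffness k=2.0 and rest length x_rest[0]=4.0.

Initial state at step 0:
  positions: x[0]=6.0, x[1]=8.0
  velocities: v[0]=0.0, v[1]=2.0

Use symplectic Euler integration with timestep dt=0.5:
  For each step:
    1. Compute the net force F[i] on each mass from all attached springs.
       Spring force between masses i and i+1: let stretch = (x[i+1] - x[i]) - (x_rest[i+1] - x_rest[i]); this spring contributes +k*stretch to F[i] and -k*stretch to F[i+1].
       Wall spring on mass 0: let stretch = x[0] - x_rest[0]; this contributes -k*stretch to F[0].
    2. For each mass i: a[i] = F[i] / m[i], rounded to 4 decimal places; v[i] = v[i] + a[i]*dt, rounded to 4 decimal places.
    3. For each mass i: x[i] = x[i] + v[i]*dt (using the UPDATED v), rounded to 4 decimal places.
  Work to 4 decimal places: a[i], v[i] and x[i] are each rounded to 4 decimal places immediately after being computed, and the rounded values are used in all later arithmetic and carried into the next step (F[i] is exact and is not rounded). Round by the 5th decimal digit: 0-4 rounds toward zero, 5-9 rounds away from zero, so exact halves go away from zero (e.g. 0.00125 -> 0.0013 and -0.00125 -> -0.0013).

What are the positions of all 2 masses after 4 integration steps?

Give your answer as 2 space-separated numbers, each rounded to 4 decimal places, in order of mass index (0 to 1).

Answer: 6.5000 8.2500

Derivation:
Step 0: x=[6.0000 8.0000] v=[0.0000 2.0000]
Step 1: x=[4.0000 10.0000] v=[-4.0000 4.0000]
Step 2: x=[3.0000 11.0000] v=[-2.0000 2.0000]
Step 3: x=[4.5000 10.0000] v=[3.0000 -2.0000]
Step 4: x=[6.5000 8.2500] v=[4.0000 -3.5000]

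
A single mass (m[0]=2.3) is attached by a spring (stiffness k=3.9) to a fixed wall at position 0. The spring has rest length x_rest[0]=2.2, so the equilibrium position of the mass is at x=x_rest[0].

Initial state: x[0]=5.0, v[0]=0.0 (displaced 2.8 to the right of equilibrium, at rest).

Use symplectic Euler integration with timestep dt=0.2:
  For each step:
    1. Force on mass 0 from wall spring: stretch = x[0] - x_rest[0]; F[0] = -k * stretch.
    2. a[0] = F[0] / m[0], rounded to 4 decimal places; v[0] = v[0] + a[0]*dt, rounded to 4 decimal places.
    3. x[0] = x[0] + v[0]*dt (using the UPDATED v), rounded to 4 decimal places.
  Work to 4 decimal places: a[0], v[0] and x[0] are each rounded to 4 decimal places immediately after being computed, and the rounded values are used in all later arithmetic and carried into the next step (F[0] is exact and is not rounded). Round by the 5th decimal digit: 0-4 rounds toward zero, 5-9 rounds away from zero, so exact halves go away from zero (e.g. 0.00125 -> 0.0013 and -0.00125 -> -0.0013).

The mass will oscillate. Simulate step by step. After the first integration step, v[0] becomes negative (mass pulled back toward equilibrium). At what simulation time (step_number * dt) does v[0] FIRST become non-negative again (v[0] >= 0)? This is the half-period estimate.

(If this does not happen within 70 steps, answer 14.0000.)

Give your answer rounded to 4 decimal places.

Step 0: x=[5.0000] v=[0.0000]
Step 1: x=[4.8101] v=[-0.9496]
Step 2: x=[4.4431] v=[-1.8348]
Step 3: x=[3.9240] v=[-2.5955]
Step 4: x=[3.2880] v=[-3.1802]
Step 5: x=[2.5782] v=[-3.5492]
Step 6: x=[1.8427] v=[-3.6775]
Step 7: x=[1.1314] v=[-3.5563]
Step 8: x=[0.4926] v=[-3.1939]
Step 9: x=[-0.0304] v=[-2.6149]
Step 10: x=[-0.4021] v=[-1.8585]
Step 11: x=[-0.5973] v=[-0.9760]
Step 12: x=[-0.6028] v=[-0.0274]
Step 13: x=[-0.4182] v=[0.9231]
First v>=0 after going negative at step 13, time=2.6000

Answer: 2.6000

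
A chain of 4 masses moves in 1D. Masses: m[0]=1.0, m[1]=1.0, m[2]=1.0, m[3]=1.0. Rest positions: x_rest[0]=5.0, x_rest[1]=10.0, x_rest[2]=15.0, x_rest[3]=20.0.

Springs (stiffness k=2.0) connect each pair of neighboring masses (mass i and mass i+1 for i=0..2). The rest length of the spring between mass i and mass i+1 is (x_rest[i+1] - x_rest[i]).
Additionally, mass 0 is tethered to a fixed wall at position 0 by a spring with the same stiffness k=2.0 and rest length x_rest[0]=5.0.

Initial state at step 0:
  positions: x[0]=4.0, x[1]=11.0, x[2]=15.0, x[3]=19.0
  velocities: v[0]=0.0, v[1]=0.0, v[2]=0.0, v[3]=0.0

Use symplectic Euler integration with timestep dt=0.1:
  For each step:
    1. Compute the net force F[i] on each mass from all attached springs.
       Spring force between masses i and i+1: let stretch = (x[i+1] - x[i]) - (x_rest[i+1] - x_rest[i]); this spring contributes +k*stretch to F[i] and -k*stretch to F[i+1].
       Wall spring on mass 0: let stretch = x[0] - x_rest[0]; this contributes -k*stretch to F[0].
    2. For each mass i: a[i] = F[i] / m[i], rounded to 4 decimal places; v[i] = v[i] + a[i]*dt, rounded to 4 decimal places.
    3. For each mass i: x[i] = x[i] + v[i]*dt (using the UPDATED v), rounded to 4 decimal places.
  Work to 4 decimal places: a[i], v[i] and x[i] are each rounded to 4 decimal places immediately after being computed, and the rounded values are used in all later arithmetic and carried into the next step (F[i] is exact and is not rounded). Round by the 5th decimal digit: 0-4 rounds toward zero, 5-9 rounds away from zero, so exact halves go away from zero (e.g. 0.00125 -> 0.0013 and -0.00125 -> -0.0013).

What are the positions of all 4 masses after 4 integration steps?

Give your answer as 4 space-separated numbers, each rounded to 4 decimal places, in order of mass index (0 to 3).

Step 0: x=[4.0000 11.0000 15.0000 19.0000] v=[0.0000 0.0000 0.0000 0.0000]
Step 1: x=[4.0600 10.9400 15.0000 19.0200] v=[0.6000 -0.6000 0.0000 0.2000]
Step 2: x=[4.1764 10.8236 14.9992 19.0596] v=[1.1640 -1.1640 -0.0080 0.3960]
Step 3: x=[4.3422 10.6578 14.9961 19.1180] v=[1.6582 -1.6583 -0.0310 0.5839]
Step 4: x=[4.5475 10.4524 14.9887 19.1940] v=[2.0529 -2.0538 -0.0743 0.7595]

Answer: 4.5475 10.4524 14.9887 19.1940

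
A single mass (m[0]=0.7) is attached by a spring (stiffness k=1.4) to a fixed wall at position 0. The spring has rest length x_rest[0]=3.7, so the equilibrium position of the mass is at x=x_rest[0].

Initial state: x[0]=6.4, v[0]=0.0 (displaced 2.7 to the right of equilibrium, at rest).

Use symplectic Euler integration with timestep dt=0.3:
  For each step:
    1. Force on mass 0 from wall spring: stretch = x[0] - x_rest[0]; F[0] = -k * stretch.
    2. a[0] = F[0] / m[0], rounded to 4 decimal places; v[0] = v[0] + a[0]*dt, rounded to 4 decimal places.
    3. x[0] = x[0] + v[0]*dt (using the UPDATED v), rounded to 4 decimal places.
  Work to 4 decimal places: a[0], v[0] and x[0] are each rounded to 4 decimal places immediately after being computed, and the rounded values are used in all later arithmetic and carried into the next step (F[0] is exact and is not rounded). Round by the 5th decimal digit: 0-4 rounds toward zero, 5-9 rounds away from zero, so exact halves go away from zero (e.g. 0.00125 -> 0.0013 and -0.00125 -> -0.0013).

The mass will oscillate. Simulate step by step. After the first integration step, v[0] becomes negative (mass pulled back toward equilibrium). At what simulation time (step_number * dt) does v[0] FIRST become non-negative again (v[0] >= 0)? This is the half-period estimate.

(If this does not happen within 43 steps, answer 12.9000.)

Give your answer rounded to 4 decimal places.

Step 0: x=[6.4000] v=[0.0000]
Step 1: x=[5.9140] v=[-1.6200]
Step 2: x=[5.0295] v=[-2.9484]
Step 3: x=[3.9057] v=[-3.7461]
Step 4: x=[2.7449] v=[-3.8695]
Step 5: x=[1.7560] v=[-3.2964]
Step 6: x=[1.1170] v=[-2.1300]
Step 7: x=[0.9429] v=[-0.5802]
Step 8: x=[1.2651] v=[1.0741]
First v>=0 after going negative at step 8, time=2.4000

Answer: 2.4000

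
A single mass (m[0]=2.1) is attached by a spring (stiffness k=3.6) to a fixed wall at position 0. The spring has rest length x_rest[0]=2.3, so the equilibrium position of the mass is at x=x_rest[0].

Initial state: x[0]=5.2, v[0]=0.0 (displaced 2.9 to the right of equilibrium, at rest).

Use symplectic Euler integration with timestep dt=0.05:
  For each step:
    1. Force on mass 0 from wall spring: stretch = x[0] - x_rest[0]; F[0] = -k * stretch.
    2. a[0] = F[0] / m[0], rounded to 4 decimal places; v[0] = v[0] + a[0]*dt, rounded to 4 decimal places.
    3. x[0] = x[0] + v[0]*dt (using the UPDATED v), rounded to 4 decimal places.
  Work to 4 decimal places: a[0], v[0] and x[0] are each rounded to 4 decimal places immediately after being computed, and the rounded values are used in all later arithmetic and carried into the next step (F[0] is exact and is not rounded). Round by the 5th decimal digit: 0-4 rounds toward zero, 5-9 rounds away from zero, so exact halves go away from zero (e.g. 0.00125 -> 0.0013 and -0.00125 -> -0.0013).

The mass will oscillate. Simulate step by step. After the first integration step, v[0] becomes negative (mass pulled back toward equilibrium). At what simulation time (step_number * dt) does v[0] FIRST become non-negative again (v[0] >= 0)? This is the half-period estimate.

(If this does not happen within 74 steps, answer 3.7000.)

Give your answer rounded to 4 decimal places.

Step 0: x=[5.2000] v=[0.0000]
Step 1: x=[5.1876] v=[-0.2486]
Step 2: x=[5.1628] v=[-0.4961]
Step 3: x=[5.1257] v=[-0.7415]
Step 4: x=[5.0765] v=[-0.9837]
Step 5: x=[5.0154] v=[-1.2217]
Step 6: x=[4.9427] v=[-1.4545]
Step 7: x=[4.8587] v=[-1.6810]
Step 8: x=[4.7637] v=[-1.9003]
Step 9: x=[4.6581] v=[-2.1115]
Step 10: x=[4.5424] v=[-2.3136]
Step 11: x=[4.4171] v=[-2.5058]
Step 12: x=[4.2827] v=[-2.6873]
Step 13: x=[4.1398] v=[-2.8572]
Step 14: x=[3.9891] v=[-3.0149]
Step 15: x=[3.8311] v=[-3.1597]
Step 16: x=[3.6666] v=[-3.2909]
Step 17: x=[3.4962] v=[-3.4080]
Step 18: x=[3.3207] v=[-3.5105]
Step 19: x=[3.1408] v=[-3.5980]
Step 20: x=[2.9573] v=[-3.6701]
Step 21: x=[2.7710] v=[-3.7264]
Step 22: x=[2.5827] v=[-3.7668]
Step 23: x=[2.3932] v=[-3.7910]
Step 24: x=[2.2033] v=[-3.7990]
Step 25: x=[2.0138] v=[-3.7907]
Step 26: x=[1.8255] v=[-3.7662]
Step 27: x=[1.6392] v=[-3.7255]
Step 28: x=[1.4558] v=[-3.6689]
Step 29: x=[1.2760] v=[-3.5965]
Step 30: x=[1.1006] v=[-3.5087]
Step 31: x=[0.9303] v=[-3.4059]
Step 32: x=[0.7659] v=[-3.2885]
Step 33: x=[0.6081] v=[-3.1570]
Step 34: x=[0.4575] v=[-3.0120]
Step 35: x=[0.3148] v=[-2.8541]
Step 36: x=[0.1806] v=[-2.6839]
Step 37: x=[0.0555] v=[-2.5022]
Step 38: x=[-0.0600] v=[-2.3098]
Step 39: x=[-0.1654] v=[-2.1075]
Step 40: x=[-0.2602] v=[-1.8962]
Step 41: x=[-0.3440] v=[-1.6768]
Step 42: x=[-0.4165] v=[-1.4502]
Step 43: x=[-0.4774] v=[-1.2174]
Step 44: x=[-0.5264] v=[-0.9793]
Step 45: x=[-0.5633] v=[-0.7370]
Step 46: x=[-0.5879] v=[-0.4916]
Step 47: x=[-0.6001] v=[-0.2441]
Step 48: x=[-0.5999] v=[0.0045]
First v>=0 after going negative at step 48, time=2.4000

Answer: 2.4000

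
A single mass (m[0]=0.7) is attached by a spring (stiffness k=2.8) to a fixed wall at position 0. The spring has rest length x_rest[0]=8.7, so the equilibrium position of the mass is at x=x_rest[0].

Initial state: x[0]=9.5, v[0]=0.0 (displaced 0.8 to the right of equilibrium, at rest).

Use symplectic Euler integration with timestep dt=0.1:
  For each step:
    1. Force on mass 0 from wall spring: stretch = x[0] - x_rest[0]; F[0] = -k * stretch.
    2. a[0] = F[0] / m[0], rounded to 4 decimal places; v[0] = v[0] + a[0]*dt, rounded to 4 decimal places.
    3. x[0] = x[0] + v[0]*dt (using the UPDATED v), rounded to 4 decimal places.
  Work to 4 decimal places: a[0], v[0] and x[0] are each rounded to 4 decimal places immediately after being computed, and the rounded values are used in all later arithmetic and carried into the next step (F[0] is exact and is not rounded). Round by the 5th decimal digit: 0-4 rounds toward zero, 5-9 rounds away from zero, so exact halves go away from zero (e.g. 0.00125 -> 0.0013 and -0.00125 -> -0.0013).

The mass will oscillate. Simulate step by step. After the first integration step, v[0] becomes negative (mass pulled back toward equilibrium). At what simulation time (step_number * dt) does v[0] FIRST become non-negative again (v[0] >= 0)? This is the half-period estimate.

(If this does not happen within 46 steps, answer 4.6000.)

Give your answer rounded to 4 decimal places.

Answer: 1.6000

Derivation:
Step 0: x=[9.5000] v=[0.0000]
Step 1: x=[9.4680] v=[-0.3200]
Step 2: x=[9.4053] v=[-0.6272]
Step 3: x=[9.3144] v=[-0.9093]
Step 4: x=[9.1989] v=[-1.1551]
Step 5: x=[9.0634] v=[-1.3547]
Step 6: x=[8.9134] v=[-1.5001]
Step 7: x=[8.7549] v=[-1.5855]
Step 8: x=[8.5942] v=[-1.6075]
Step 9: x=[8.4377] v=[-1.5652]
Step 10: x=[8.2917] v=[-1.4603]
Step 11: x=[8.1620] v=[-1.2970]
Step 12: x=[8.0538] v=[-1.0818]
Step 13: x=[7.9715] v=[-0.8233]
Step 14: x=[7.9183] v=[-0.5319]
Step 15: x=[7.8964] v=[-0.2192]
Step 16: x=[7.9066] v=[0.1022]
First v>=0 after going negative at step 16, time=1.6000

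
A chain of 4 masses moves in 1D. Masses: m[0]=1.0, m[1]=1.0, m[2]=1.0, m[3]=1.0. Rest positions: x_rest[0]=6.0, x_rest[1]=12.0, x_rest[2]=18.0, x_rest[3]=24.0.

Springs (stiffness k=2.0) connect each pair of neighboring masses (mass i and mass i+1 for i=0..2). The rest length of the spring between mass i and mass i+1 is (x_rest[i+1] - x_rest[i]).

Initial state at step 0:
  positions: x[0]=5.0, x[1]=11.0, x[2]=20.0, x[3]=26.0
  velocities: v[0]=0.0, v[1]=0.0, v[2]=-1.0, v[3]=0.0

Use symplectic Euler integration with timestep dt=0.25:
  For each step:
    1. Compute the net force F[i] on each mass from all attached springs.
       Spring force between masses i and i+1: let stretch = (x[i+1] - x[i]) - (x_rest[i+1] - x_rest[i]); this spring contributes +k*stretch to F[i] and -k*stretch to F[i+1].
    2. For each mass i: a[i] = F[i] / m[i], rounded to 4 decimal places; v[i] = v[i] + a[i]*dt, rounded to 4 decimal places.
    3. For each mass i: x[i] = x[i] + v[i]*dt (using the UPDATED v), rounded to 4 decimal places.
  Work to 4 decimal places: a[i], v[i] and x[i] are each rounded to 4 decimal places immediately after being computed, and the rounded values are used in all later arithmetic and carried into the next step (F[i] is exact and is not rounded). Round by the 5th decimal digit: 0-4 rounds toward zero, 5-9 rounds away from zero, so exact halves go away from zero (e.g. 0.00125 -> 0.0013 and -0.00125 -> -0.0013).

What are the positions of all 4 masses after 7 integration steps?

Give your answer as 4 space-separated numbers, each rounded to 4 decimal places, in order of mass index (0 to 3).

Step 0: x=[5.0000 11.0000 20.0000 26.0000] v=[0.0000 0.0000 -1.0000 0.0000]
Step 1: x=[5.0000 11.3750 19.3750 26.0000] v=[0.0000 1.5000 -2.5000 0.0000]
Step 2: x=[5.0469 11.9531 18.5781 25.9219] v=[0.1875 2.3125 -3.1875 -0.3125]
Step 3: x=[5.2071 12.4961 17.8711 25.6758] v=[0.6406 2.1719 -2.8281 -0.9844]
Step 4: x=[5.5284 12.7998 17.4678 25.2041] v=[1.2851 1.2149 -1.6133 -1.8868]
Step 5: x=[6.0086 12.7781 17.4480 24.5154] v=[1.9208 -0.0868 -0.0792 -2.7550]
Step 6: x=[6.5850 12.4940 17.7279 23.6932] v=[2.3056 -1.1366 1.1196 -3.2887]
Step 7: x=[7.1500 12.1255 18.0992 22.8754] v=[2.2601 -1.4742 1.4853 -3.2714]

Answer: 7.1500 12.1255 18.0992 22.8754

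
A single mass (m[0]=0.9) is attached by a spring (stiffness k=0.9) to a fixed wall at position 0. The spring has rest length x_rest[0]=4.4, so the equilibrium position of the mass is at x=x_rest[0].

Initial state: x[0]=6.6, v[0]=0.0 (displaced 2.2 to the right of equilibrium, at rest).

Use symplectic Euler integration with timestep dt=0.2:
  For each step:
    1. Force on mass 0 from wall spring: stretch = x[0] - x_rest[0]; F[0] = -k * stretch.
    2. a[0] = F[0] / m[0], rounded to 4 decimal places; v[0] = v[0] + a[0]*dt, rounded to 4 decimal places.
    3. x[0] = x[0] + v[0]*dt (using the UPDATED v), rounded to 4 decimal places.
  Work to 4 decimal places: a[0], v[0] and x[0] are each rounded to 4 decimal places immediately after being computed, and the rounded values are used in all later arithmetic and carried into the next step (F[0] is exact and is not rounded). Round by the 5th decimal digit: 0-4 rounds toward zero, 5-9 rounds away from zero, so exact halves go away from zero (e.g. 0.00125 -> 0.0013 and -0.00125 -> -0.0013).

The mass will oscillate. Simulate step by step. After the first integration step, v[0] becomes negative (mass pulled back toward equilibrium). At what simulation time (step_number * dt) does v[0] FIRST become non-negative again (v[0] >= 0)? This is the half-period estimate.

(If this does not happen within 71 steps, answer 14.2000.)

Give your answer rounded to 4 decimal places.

Step 0: x=[6.6000] v=[0.0000]
Step 1: x=[6.5120] v=[-0.4400]
Step 2: x=[6.3395] v=[-0.8624]
Step 3: x=[6.0894] v=[-1.2503]
Step 4: x=[5.7718] v=[-1.5882]
Step 5: x=[5.3993] v=[-1.8626]
Step 6: x=[4.9868] v=[-2.0625]
Step 7: x=[4.5508] v=[-2.1799]
Step 8: x=[4.1088] v=[-2.2101]
Step 9: x=[3.6784] v=[-2.1519]
Step 10: x=[3.2769] v=[-2.0076]
Step 11: x=[2.9203] v=[-1.7830]
Step 12: x=[2.6229] v=[-1.4871]
Step 13: x=[2.3966] v=[-1.1317]
Step 14: x=[2.2504] v=[-0.7310]
Step 15: x=[2.1902] v=[-0.3011]
Step 16: x=[2.2184] v=[0.1409]
First v>=0 after going negative at step 16, time=3.2000

Answer: 3.2000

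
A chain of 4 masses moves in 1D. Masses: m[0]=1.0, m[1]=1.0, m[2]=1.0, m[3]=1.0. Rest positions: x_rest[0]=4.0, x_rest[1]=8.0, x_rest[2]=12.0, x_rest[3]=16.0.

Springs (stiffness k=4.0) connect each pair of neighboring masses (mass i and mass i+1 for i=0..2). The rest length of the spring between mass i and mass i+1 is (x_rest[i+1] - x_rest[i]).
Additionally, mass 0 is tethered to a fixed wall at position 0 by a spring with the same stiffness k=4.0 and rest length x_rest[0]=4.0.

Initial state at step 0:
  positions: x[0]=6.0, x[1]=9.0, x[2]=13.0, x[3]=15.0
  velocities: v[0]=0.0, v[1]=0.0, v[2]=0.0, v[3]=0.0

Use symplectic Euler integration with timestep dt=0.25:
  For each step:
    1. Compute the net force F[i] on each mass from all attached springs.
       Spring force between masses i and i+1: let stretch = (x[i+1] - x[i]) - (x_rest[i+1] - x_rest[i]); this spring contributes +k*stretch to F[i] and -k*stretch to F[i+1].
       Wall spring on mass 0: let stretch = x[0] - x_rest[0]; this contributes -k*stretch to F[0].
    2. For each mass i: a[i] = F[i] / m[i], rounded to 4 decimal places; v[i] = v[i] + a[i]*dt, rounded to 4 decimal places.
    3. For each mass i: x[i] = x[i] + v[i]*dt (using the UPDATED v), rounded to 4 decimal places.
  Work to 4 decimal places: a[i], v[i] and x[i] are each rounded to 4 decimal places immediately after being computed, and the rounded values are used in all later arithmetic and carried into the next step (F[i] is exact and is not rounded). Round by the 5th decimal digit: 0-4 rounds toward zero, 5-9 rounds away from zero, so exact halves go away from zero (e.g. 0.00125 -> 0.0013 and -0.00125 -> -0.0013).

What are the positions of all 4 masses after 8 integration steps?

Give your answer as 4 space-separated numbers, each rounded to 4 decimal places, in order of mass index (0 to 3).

Answer: 3.2943 7.7894 11.7051 16.7562

Derivation:
Step 0: x=[6.0000 9.0000 13.0000 15.0000] v=[0.0000 0.0000 0.0000 0.0000]
Step 1: x=[5.2500 9.2500 12.5000 15.5000] v=[-3.0000 1.0000 -2.0000 2.0000]
Step 2: x=[4.1875 9.3125 11.9375 16.2500] v=[-4.2500 0.2500 -2.2500 3.0000]
Step 3: x=[3.3594 8.7500 11.7969 16.9219] v=[-3.3125 -2.2500 -0.5625 2.6875]
Step 4: x=[3.0391 7.6016 12.1758 17.3125] v=[-1.2813 -4.5937 1.5156 1.5625]
Step 5: x=[3.0996 6.4561 12.6953 17.4190] v=[0.2421 -4.5820 2.0781 0.4258]
Step 6: x=[3.2244 6.0313 12.8360 17.3445] v=[0.4990 -1.6993 0.5626 -0.2979]
Step 7: x=[3.2448 6.6059 12.4026 17.1429] v=[0.0815 2.2985 -1.7336 -0.8064]
Step 8: x=[3.2943 7.7894 11.7051 16.7562] v=[0.1978 4.7341 -2.7900 -1.5467]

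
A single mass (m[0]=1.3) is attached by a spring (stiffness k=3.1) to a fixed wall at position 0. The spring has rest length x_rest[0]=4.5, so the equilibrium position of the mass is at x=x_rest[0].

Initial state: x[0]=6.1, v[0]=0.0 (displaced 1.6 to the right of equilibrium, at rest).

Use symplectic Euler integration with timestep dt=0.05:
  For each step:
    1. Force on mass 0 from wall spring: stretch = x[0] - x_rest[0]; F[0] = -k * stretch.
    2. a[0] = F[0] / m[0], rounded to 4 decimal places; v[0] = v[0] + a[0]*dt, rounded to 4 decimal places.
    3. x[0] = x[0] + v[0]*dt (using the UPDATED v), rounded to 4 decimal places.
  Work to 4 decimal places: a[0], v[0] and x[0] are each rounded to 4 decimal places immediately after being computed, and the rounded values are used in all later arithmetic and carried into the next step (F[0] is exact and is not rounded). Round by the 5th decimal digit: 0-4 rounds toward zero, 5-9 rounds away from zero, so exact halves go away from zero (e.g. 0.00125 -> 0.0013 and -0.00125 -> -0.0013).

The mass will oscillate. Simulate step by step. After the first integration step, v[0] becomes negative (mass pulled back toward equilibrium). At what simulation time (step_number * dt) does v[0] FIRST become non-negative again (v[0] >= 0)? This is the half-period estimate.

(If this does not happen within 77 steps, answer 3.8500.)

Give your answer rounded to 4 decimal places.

Answer: 2.0500

Derivation:
Step 0: x=[6.1000] v=[0.0000]
Step 1: x=[6.0905] v=[-0.1908]
Step 2: x=[6.0715] v=[-0.3804]
Step 3: x=[6.0431] v=[-0.5678]
Step 4: x=[6.0055] v=[-0.7518]
Step 5: x=[5.9589] v=[-0.9313]
Step 6: x=[5.9036] v=[-1.1052]
Step 7: x=[5.8400] v=[-1.2726]
Step 8: x=[5.7684] v=[-1.4324]
Step 9: x=[5.6892] v=[-1.5836]
Step 10: x=[5.6029] v=[-1.7254]
Step 11: x=[5.5101] v=[-1.8569]
Step 12: x=[5.4112] v=[-1.9773]
Step 13: x=[5.3069] v=[-2.0859]
Step 14: x=[5.1978] v=[-2.1821]
Step 15: x=[5.0845] v=[-2.2653]
Step 16: x=[4.9678] v=[-2.3350]
Step 17: x=[4.8483] v=[-2.3908]
Step 18: x=[4.7267] v=[-2.4323]
Step 19: x=[4.6037] v=[-2.4593]
Step 20: x=[4.4801] v=[-2.4717]
Step 21: x=[4.3566] v=[-2.4693]
Step 22: x=[4.2340] v=[-2.4522]
Step 23: x=[4.1130] v=[-2.4205]
Step 24: x=[3.9943] v=[-2.3744]
Step 25: x=[3.8786] v=[-2.3141]
Step 26: x=[3.7666] v=[-2.2400]
Step 27: x=[3.6590] v=[-2.1526]
Step 28: x=[3.5564] v=[-2.0523]
Step 29: x=[3.4594] v=[-1.9398]
Step 30: x=[3.3686] v=[-1.8157]
Step 31: x=[3.2846] v=[-1.6808]
Step 32: x=[3.2078] v=[-1.5359]
Step 33: x=[3.1387] v=[-1.3818]
Step 34: x=[3.0777] v=[-1.2195]
Step 35: x=[3.0252] v=[-1.0499]
Step 36: x=[2.9815] v=[-0.8741]
Step 37: x=[2.9468] v=[-0.6931]
Step 38: x=[2.9214] v=[-0.5079]
Step 39: x=[2.9054] v=[-0.3197]
Step 40: x=[2.8989] v=[-0.1296]
Step 41: x=[2.9020] v=[0.0613]
First v>=0 after going negative at step 41, time=2.0500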